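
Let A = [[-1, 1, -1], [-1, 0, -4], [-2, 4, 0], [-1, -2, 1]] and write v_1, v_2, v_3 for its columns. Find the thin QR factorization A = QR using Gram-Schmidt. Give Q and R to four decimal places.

v_1 = (-1, -1, -2, -1); ‖v_1‖ = 2.6458, so q_1 = (-0.3780, -0.3780, -0.7559, -0.3780).
q_1·v_2 = (-0.3780)·1 + (-0.3780)·0 + (-0.7559)·4 + (-0.3780)·(-2) = -2.6458.
u_2 = v_2 + 2.6458·q_1 = (0.0000, -1.0000, 2.0000, -3.0000).
‖u_2‖ = 3.7417, so q_2 = (0.0000, -0.2673, 0.5345, -0.8018).
q_1·v_3 = (-0.3780)·(-1) + (-0.3780)·(-4) + (-0.7559)·0 + (-0.3780)·1 = 1.5119; q_2·v_3 = 0.0000·(-1) + (-0.2673)·(-4) + 0.5345·0 + (-0.8018)·1 = 0.2673.
u_3 = v_3 − 1.5119·q_1 − 0.2673·q_2 = (-0.4286, -3.3571, 1.0000, 1.7857).
‖u_3‖ = 3.9551, so q_3 = (-0.1084, -0.8488, 0.2528, 0.4515).

Q = [[-0.3780, 0.0000, -0.1084], [-0.3780, -0.2673, -0.8488], [-0.7559, 0.5345, 0.2528], [-0.3780, -0.8018, 0.4515]], R = [[2.6458, -2.6458, 1.5119], [0.0000, 3.7417, 0.2673], [0.0000, 0.0000, 3.9551]]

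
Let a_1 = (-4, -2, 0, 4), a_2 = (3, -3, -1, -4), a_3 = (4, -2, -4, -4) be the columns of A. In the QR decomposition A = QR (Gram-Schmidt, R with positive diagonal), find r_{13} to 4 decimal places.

r_{13} = -4.6667

e_1 = a_1/‖a_1‖ = (-4, -2, 0, 4)/6.0000 = (-0.6667, -0.3333, 0.0000, 0.6667).
r_{13} = e_1·a_3 = -4.6667.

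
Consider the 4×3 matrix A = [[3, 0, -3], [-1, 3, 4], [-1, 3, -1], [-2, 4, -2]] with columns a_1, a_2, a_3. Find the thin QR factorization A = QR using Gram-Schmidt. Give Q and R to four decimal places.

Q = [[0.7746, 0.6120, -0.1098], [-0.2582, 0.4517, 0.8426], [-0.2582, 0.4517, -0.1837], [-0.5164, 0.4663, -0.4942]], R = [[3.8730, -3.6148, -2.0656], [0.0000, 4.5753, -1.4134], [0.0000, 0.0000, 4.8719]]

a_1 = (3, -1, -1, -2); ‖a_1‖ = 3.8730, so e_1 = (0.7746, -0.2582, -0.2582, -0.5164).
e_1·a_2 = 0.7746·0 + (-0.2582)·3 + (-0.2582)·3 + (-0.5164)·4 = -3.6148.
u_2 = a_2 + 3.6148·e_1 = (2.8000, 2.0667, 2.0667, 2.1333).
‖u_2‖ = 4.5753, so e_2 = (0.6120, 0.4517, 0.4517, 0.4663).
e_1·a_3 = 0.7746·(-3) + (-0.2582)·4 + (-0.2582)·(-1) + (-0.5164)·(-2) = -2.0656; e_2·a_3 = 0.6120·(-3) + 0.4517·4 + 0.4517·(-1) + 0.4663·(-2) = -1.4134.
u_3 = a_3 + 2.0656·e_1 + 1.4134·e_2 = (-0.5350, 4.1051, -0.8949, -2.4076).
‖u_3‖ = 4.8719, so e_3 = (-0.1098, 0.8426, -0.1837, -0.4942).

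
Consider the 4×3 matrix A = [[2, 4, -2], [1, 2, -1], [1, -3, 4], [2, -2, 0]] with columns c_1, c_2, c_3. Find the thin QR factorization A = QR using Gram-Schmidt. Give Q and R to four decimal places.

Q = [[0.6325, 0.6001, 0.1997], [0.3162, 0.3001, 0.0998], [0.3162, -0.5825, 0.7488], [0.6325, -0.4589, -0.6240]], R = [[3.1623, 0.9487, -0.3162], [0.0000, 5.6657, -3.8301], [0.0000, 0.0000, 2.4961]]

c_1 = (2, 1, 1, 2); ‖c_1‖ = 3.1623, so e_1 = (0.6325, 0.3162, 0.3162, 0.6325).
e_1·c_2 = 0.6325·4 + 0.3162·2 + 0.3162·(-3) + 0.6325·(-2) = 0.9487.
u_2 = c_2 − 0.9487·e_1 = (3.4000, 1.7000, -3.3000, -2.6000).
‖u_2‖ = 5.6657, so e_2 = (0.6001, 0.3001, -0.5825, -0.4589).
e_1·c_3 = 0.6325·(-2) + 0.3162·(-1) + 0.3162·4 + 0.6325·0 = -0.3162; e_2·c_3 = 0.6001·(-2) + 0.3001·(-1) + (-0.5825)·4 + (-0.4589)·0 = -3.8301.
u_3 = c_3 + 0.3162·e_1 + 3.8301·e_2 = (0.4984, 0.2492, 1.8692, -1.5576).
‖u_3‖ = 2.4961, so e_3 = (0.1997, 0.0998, 0.7488, -0.6240).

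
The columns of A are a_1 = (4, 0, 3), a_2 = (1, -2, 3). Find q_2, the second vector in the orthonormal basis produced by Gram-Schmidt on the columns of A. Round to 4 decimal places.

q_2 = (-0.4014, -0.7433, 0.5352)

a_1 = (4, 0, 3); ‖a_1‖ = 5.0000, so q_1 = (0.8000, 0.0000, 0.6000).
q_1·a_2 = 0.8000·1 + 0.0000·(-2) + 0.6000·3 = 2.6000.
u_2 = a_2 − 2.6000·q_1 = (-1.0800, -2.0000, 1.4400).
‖u_2‖ = 2.6907, so q_2 = (-0.4014, -0.7433, 0.5352).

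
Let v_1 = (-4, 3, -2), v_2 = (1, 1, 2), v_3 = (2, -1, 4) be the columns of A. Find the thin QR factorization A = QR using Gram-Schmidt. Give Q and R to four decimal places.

Q = [[-0.7428, 0.1369, -0.6554], [0.5571, 0.6694, -0.4915], [-0.3714, 0.7302, 0.5735]], R = [[5.3852, -0.9285, -3.5282], [0.0000, 2.2667, 2.5253], [0.0000, 0.0000, 1.4746]]

q_1 = v_1/‖v_1‖ = (-4, 3, -2)/5.3852 = (-0.7428, 0.5571, -0.3714).
r_{12} = q_1·v_2 = -0.9285.
u_2 = v_2 + 0.9285·q_1 = (0.3103, 1.5172, 1.6552).
‖u_2‖ = 2.2667, so q_2 = (0.1369, 0.6694, 0.7302).
r_{13} = q_1·v_3 = -3.5282; r_{23} = q_2·v_3 = 2.5253.
u_3 = v_3 + 3.5282·q_1 − 2.5253·q_2 = (-0.9664, -0.7248, 0.8456).
‖u_3‖ = 1.4746, so q_3 = (-0.6554, -0.4915, 0.5735).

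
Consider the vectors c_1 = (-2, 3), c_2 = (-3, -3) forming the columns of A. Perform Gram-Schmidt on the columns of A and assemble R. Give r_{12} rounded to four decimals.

r_{12} = -0.8321

q_1 = c_1/‖c_1‖ = (-2, 3)/3.6056 = (-0.5547, 0.8321).
r_{12} = q_1·c_2 = -0.8321.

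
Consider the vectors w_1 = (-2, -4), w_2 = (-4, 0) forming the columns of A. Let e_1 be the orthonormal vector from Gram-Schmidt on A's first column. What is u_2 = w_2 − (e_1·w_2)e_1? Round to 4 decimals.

u_2 = (-3.2000, 1.6000)

w_1 = (-2, -4); ‖w_1‖ = 4.4721, so e_1 = (-0.4472, -0.8944).
e_1·w_2 = (-0.4472)·(-4) + (-0.8944)·0 = 1.7889.
u_2 = w_2 − 1.7889·e_1 = (-3.2000, 1.6000).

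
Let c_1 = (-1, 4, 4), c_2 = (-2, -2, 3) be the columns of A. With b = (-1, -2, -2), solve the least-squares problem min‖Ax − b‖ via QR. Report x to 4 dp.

x = (-0.4857, 0.1714)

c_1 = (-1, 4, 4); ‖c_1‖ = 5.7446, so q_1 = (-0.1741, 0.6963, 0.6963).
q_1·c_2 = (-0.1741)·(-2) + 0.6963·(-2) + 0.6963·3 = 1.0445.
u_2 = c_2 − 1.0445·q_1 = (-1.8182, -2.7273, 2.2727).
‖u_2‖ = 3.9886, so q_2 = (-0.4558, -0.6838, 0.5698).
Qᵀb = (-2.6112, 0.6838).
Back-substitute: x_2 = 0.6838/3.9886 = 0.1714.
x_1 = (-2.6112 − 1.0445·0.1714)/5.7446 = -0.4857.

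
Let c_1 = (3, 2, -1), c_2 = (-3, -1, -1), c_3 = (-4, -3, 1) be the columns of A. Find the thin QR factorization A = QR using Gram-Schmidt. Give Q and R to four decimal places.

c_1 = (3, 2, -1); ‖c_1‖ = 3.7417, so e_1 = (0.8018, 0.5345, -0.2673).
e_1·c_2 = 0.8018·(-3) + 0.5345·(-1) + (-0.2673)·(-1) = -2.6726.
u_2 = c_2 + 2.6726·e_1 = (-0.8571, 0.4286, -1.7143).
‖u_2‖ = 1.9640, so e_2 = (-0.4364, 0.2182, -0.8729).
e_1·c_3 = 0.8018·(-4) + 0.5345·(-3) + (-0.2673)·1 = -5.0780; e_2·c_3 = (-0.4364)·(-4) + 0.2182·(-3) + (-0.8729)·1 = 0.2182.
u_3 = c_3 + 5.0780·e_1 − 0.2182·e_2 = (0.1667, -0.3333, -0.1667).
‖u_3‖ = 0.4082, so e_3 = (0.4082, -0.8165, -0.4082).

Q = [[0.8018, -0.4364, 0.4082], [0.5345, 0.2182, -0.8165], [-0.2673, -0.8729, -0.4082]], R = [[3.7417, -2.6726, -5.0780], [0.0000, 1.9640, 0.2182], [0.0000, 0.0000, 0.4082]]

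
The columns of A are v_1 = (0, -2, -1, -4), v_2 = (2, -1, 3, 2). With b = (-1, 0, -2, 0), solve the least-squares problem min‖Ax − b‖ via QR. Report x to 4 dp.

x = (-0.1212, -0.5051)

v_1 = (0, -2, -1, -4); ‖v_1‖ = 4.5826, so e_1 = (0.0000, -0.4364, -0.2182, -0.8729).
e_1·v_2 = 0.0000·2 + (-0.4364)·(-1) + (-0.2182)·3 + (-0.8729)·2 = -1.9640.
u_2 = v_2 + 1.9640·e_1 = (2.0000, -1.8571, 2.5714, 0.2857).
‖u_2‖ = 3.7607, so e_2 = (0.5318, -0.4938, 0.6838, 0.0760).
Qᵀb = (0.4364, -1.8993).
Back-substitute: x_2 = -1.8993/3.7607 = -0.5051.
x_1 = (0.4364 + 1.9640·(-0.5051))/4.5826 = -0.1212.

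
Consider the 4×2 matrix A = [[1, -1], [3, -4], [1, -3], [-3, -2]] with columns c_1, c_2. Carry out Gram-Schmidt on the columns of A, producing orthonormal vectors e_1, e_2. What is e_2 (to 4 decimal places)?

c_1 = (1, 3, 1, -3); ‖c_1‖ = 4.4721, so e_1 = (0.2236, 0.6708, 0.2236, -0.6708).
e_1·c_2 = 0.2236·(-1) + 0.6708·(-4) + 0.2236·(-3) + (-0.6708)·(-2) = -2.2361.
u_2 = c_2 + 2.2361·e_1 = (-0.5000, -2.5000, -2.5000, -3.5000).
‖u_2‖ = 5.0000, so e_2 = (-0.1000, -0.5000, -0.5000, -0.7000).

e_2 = (-0.1000, -0.5000, -0.5000, -0.7000)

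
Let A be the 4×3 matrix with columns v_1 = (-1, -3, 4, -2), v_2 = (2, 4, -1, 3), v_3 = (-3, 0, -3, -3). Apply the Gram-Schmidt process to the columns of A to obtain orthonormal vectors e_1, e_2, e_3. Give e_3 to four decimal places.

e_3 = (-0.5477, 0.6694, 0.1217, -0.4869)

v_1 = (-1, -3, 4, -2); ‖v_1‖ = 5.4772, so e_1 = (-0.1826, -0.5477, 0.7303, -0.3651).
e_1·v_2 = (-0.1826)·2 + (-0.5477)·4 + 0.7303·(-1) + (-0.3651)·3 = -4.3818.
u_2 = v_2 + 4.3818·e_1 = (1.2000, 1.6000, 2.2000, 1.4000).
‖u_2‖ = 3.2863, so e_2 = (0.3651, 0.4869, 0.6694, 0.4260).
e_1·v_3 = (-0.1826)·(-3) + (-0.5477)·0 + 0.7303·(-3) + (-0.3651)·(-3) = -0.5477; e_2·v_3 = 0.3651·(-3) + 0.4869·0 + 0.6694·(-3) + 0.4260·(-3) = -4.3818.
u_3 = v_3 + 0.5477·e_1 + 4.3818·e_2 = (-1.5000, 1.8333, 0.3333, -1.3333).
‖u_3‖ = 2.7386, so e_3 = (-0.5477, 0.6694, 0.1217, -0.4869).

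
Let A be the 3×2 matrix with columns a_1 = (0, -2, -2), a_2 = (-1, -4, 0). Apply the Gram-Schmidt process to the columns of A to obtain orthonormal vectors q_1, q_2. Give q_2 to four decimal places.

a_1 = (0, -2, -2); ‖a_1‖ = 2.8284, so q_1 = (0.0000, -0.7071, -0.7071).
q_1·a_2 = 0.0000·(-1) + (-0.7071)·(-4) + (-0.7071)·0 = 2.8284.
u_2 = a_2 − 2.8284·q_1 = (-1.0000, -2.0000, 2.0000).
‖u_2‖ = 3.0000, so q_2 = (-0.3333, -0.6667, 0.6667).

q_2 = (-0.3333, -0.6667, 0.6667)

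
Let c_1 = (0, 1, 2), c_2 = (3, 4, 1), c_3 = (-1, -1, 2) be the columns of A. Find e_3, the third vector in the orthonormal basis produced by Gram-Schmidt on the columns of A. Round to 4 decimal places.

e_3 = (0.7220, -0.6189, 0.3094)

c_1 = (0, 1, 2); ‖c_1‖ = 2.2361, so e_1 = (0.0000, 0.4472, 0.8944).
e_1·c_2 = 0.0000·3 + 0.4472·4 + 0.8944·1 = 2.6833.
u_2 = c_2 − 2.6833·e_1 = (3.0000, 2.8000, -1.4000).
‖u_2‖ = 4.3359, so e_2 = (0.6919, 0.6458, -0.3229).
e_1·c_3 = 0.0000·(-1) + 0.4472·(-1) + 0.8944·2 = 1.3416; e_2·c_3 = 0.6919·(-1) + 0.6458·(-1) + (-0.3229)·2 = -1.9834.
u_3 = c_3 − 1.3416·e_1 + 1.9834·e_2 = (0.3723, -0.3191, 0.1596).
‖u_3‖ = 0.5157, so e_3 = (0.7220, -0.6189, 0.3094).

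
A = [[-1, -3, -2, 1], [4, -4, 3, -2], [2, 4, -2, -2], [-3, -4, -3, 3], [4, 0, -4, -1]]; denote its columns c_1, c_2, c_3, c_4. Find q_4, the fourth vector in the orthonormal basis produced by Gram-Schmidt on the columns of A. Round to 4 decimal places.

q_4 = (-0.6264, -0.2142, -0.6206, 0.0633, 0.4154)

c_1 = (-1, 4, 2, -3, 4); ‖c_1‖ = 6.7823, so q_1 = (-0.1474, 0.5898, 0.2949, -0.4423, 0.5898).
q_1·c_2 = (-0.1474)·(-3) + 0.5898·(-4) + 0.2949·4 + (-0.4423)·(-4) + 0.5898·0 = 1.0321.
u_2 = c_2 − 1.0321·q_1 = (-2.8478, -4.6087, 3.6957, -3.5435, -0.6087).
‖u_2‖ = 7.4790, so q_2 = (-0.3808, -0.6162, 0.4941, -0.4738, -0.0814).
q_1·c_3 = (-0.1474)·(-2) + 0.5898·3 + 0.2949·(-2) + (-0.4423)·(-3) + 0.5898·(-4) = 0.4423; q_2·c_3 = (-0.3808)·(-2) + (-0.6162)·3 + 0.4941·(-2) + (-0.4738)·(-3) + (-0.0814)·(-4) = -0.3285.
u_3 = c_3 − 0.4423·q_1 + 0.3285·q_2 = (-2.0599, 2.5367, -1.9681, -2.9600, -4.2876).
‖u_3‖ = 6.4573, so q_3 = (-0.3190, 0.3928, -0.3048, -0.4584, -0.6640).
q_1·c_4 = (-0.1474)·1 + 0.5898·(-2) + 0.2949·(-2) + (-0.4423)·3 + 0.5898·(-1) = -3.8335; q_2·c_4 = (-0.3808)·1 + (-0.6162)·(-2) + 0.4941·(-2) + (-0.4738)·3 + (-0.0814)·(-1) = -1.4766; q_3·c_4 = (-0.3190)·1 + 0.3928·(-2) + (-0.3048)·(-2) + (-0.4584)·3 + (-0.6640)·(-1) = -1.2063.
u_4 = c_4 + 3.8335·q_1 + 1.4766·q_2 + 1.2063·q_3 = (-0.5123, -0.1752, -0.5076, 0.0518, 0.3397).
‖u_4‖ = 0.8178, so q_4 = (-0.6264, -0.2142, -0.6206, 0.0633, 0.4154).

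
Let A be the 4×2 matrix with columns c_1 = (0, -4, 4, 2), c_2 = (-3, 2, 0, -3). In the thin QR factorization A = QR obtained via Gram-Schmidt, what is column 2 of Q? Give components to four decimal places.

c_1 = (0, -4, 4, 2); ‖c_1‖ = 6.0000, so e_1 = (0.0000, -0.6667, 0.6667, 0.3333).
e_1·c_2 = 0.0000·(-3) + (-0.6667)·2 + 0.6667·0 + 0.3333·(-3) = -2.3333.
u_2 = c_2 + 2.3333·e_1 = (-3.0000, 0.4444, 1.5556, -2.2222).
‖u_2‖ = 4.0689, so e_2 = (-0.7373, 0.1092, 0.3823, -0.5462).

e_2 = (-0.7373, 0.1092, 0.3823, -0.5462)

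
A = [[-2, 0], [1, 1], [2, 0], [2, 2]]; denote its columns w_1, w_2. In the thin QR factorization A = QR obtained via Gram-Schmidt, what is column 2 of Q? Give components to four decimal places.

e_2 = (0.4385, 0.3508, -0.4385, 0.7016)

w_1 = (-2, 1, 2, 2); ‖w_1‖ = 3.6056, so e_1 = (-0.5547, 0.2774, 0.5547, 0.5547).
e_1·w_2 = (-0.5547)·0 + 0.2774·1 + 0.5547·0 + 0.5547·2 = 1.3868.
u_2 = w_2 − 1.3868·e_1 = (0.7692, 0.6154, -0.7692, 1.2308).
‖u_2‖ = 1.7541, so e_2 = (0.4385, 0.3508, -0.4385, 0.7016).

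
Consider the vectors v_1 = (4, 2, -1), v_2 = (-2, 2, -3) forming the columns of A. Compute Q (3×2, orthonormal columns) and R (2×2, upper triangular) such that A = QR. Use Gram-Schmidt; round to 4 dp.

Q = [[0.8729, -0.4395], [0.4364, 0.5089], [-0.2182, -0.7402]], R = [[4.5826, -0.2182], [0.0000, 4.1173]]

v_1 = (4, 2, -1); ‖v_1‖ = 4.5826, so q_1 = (0.8729, 0.4364, -0.2182).
q_1·v_2 = 0.8729·(-2) + 0.4364·2 + (-0.2182)·(-3) = -0.2182.
u_2 = v_2 + 0.2182·q_1 = (-1.8095, 2.0952, -3.0476).
‖u_2‖ = 4.1173, so q_2 = (-0.4395, 0.5089, -0.7402).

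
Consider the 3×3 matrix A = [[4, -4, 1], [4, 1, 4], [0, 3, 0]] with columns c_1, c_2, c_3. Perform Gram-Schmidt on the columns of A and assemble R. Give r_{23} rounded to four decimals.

c_1 = (4, 4, 0); ‖c_1‖ = 5.6569, so q_1 = (0.7071, 0.7071, 0.0000).
q_1·c_2 = 0.7071·(-4) + 0.7071·1 + 0.0000·3 = -2.1213.
u_2 = c_2 + 2.1213·q_1 = (-2.5000, 2.5000, 3.0000).
‖u_2‖ = 4.6368, so q_2 = (-0.5392, 0.5392, 0.6470).
r_{23} = q_2·c_3 = 1.6175.

r_{23} = 1.6175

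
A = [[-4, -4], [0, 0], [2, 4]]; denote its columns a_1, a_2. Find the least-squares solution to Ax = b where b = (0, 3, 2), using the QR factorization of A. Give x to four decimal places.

x = (-1.0000, 1.0000)

a_1 = (-4, 0, 2); ‖a_1‖ = 4.4721, so e_1 = (-0.8944, 0.0000, 0.4472).
e_1·a_2 = (-0.8944)·(-4) + 0.0000·0 + 0.4472·4 = 5.3666.
u_2 = a_2 − 5.3666·e_1 = (0.8000, 0.0000, 1.6000).
‖u_2‖ = 1.7889, so e_2 = (0.4472, 0.0000, 0.8944).
Qᵀb = (0.8944, 1.7889).
Back-substitute: x_2 = 1.7889/1.7889 = 1.0000.
x_1 = (0.8944 − 5.3666·1.0000)/4.4721 = -1.0000.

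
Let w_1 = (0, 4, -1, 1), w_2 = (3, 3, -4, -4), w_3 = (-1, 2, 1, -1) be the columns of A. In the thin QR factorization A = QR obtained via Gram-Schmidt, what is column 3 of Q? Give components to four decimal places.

w_1 = (0, 4, -1, 1); ‖w_1‖ = 4.2426, so q_1 = (0.0000, 0.9428, -0.2357, 0.2357).
q_1·w_2 = 0.0000·3 + 0.9428·3 + (-0.2357)·(-4) + 0.2357·(-4) = 2.8284.
u_2 = w_2 − 2.8284·q_1 = (3.0000, 0.3333, -3.3333, -4.6667).
‖u_2‖ = 6.4807, so q_2 = (0.4629, 0.0514, -0.5143, -0.7201).
q_1·w_3 = 0.0000·(-1) + 0.9428·2 + (-0.2357)·1 + 0.2357·(-1) = 1.4142; q_2·w_3 = 0.4629·(-1) + 0.0514·2 + (-0.5143)·1 + (-0.7201)·(-1) = -0.1543.
u_3 = w_3 − 1.4142·q_1 + 0.1543·q_2 = (-0.9286, 0.6746, 1.2540, -1.4444).
‖u_3‖ = 2.2307, so q_3 = (-0.4163, 0.3024, 0.5621, -0.6475).

q_3 = (-0.4163, 0.3024, 0.5621, -0.6475)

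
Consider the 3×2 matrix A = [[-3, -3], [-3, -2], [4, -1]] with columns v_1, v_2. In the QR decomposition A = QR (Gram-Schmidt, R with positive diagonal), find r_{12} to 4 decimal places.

e_1 = v_1/‖v_1‖ = (-3, -3, 4)/5.8310 = (-0.5145, -0.5145, 0.6860).
r_{12} = e_1·v_2 = 1.8865.

r_{12} = 1.8865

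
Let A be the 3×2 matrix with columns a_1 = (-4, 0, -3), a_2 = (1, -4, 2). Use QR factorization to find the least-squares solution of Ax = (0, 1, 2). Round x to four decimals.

x = (-0.2965, -0.1412)

a_1 = (-4, 0, -3); ‖a_1‖ = 5.0000, so e_1 = (-0.8000, 0.0000, -0.6000).
e_1·a_2 = (-0.8000)·1 + 0.0000·(-4) + (-0.6000)·2 = -2.0000.
u_2 = a_2 + 2.0000·e_1 = (-0.6000, -4.0000, 0.8000).
‖u_2‖ = 4.1231, so e_2 = (-0.1455, -0.9701, 0.1940).
Qᵀb = (-1.2000, -0.5821).
Back-substitute: x_2 = -0.5821/4.1231 = -0.1412.
x_1 = (-1.2000 + 2.0000·(-0.1412))/5.0000 = -0.2965.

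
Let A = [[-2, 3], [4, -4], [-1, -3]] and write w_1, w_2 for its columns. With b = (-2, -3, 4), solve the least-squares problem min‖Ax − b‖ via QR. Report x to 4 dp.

q_1 = w_1/‖w_1‖ = (-2, 4, -1)/4.5826 = (-0.4364, 0.8729, -0.2182).
r_{12} = q_1·w_2 = -4.1461.
u_2 = w_2 + 4.1461·q_1 = (1.1905, -0.3810, -3.9048).
‖u_2‖ = 4.0999, so q_2 = (0.2904, -0.0929, -0.9524).
Qᵀb = (-2.6186, -4.1116).
Back-substitute: x_2 = -4.1116/4.0999 = -1.0028.
x_1 = (-2.6186 + 4.1461·(-1.0028))/4.5826 = -1.4788.

x = (-1.4788, -1.0028)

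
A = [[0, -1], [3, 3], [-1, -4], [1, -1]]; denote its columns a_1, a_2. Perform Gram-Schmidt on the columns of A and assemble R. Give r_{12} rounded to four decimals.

r_{12} = 3.6181

e_1 = a_1/‖a_1‖ = (0, 3, -1, 1)/3.3166 = (0.0000, 0.9045, -0.3015, 0.3015).
r_{12} = e_1·a_2 = 3.6181.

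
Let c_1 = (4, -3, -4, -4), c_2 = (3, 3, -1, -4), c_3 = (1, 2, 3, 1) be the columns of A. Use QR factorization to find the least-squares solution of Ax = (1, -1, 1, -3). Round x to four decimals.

x = (0.3363, 0.0746, 0.3269)

c_1 = (4, -3, -4, -4); ‖c_1‖ = 7.5498, so e_1 = (0.5298, -0.3974, -0.5298, -0.5298).
e_1·c_2 = 0.5298·3 + (-0.3974)·3 + (-0.5298)·(-1) + (-0.5298)·(-4) = 3.0464.
u_2 = c_2 − 3.0464·e_1 = (1.3860, 4.2105, 0.6140, -2.3860).
‖u_2‖ = 5.0714, so e_2 = (0.2733, 0.8302, 0.1211, -0.4705).
e_1·c_3 = 0.5298·1 + (-0.3974)·2 + (-0.5298)·3 + (-0.5298)·1 = -2.3842; e_2·c_3 = 0.2733·1 + 0.8302·2 + 0.1211·3 + (-0.4705)·1 = 1.8265.
u_3 = c_3 + 2.3842·e_1 − 1.8265·e_2 = (1.7640, -0.4638, 1.5157, 0.5962).
‖u_3‖ = 2.4453, so e_3 = (0.7214, -0.1897, 0.6198, 0.2438).
Qᵀb = (1.9868, 0.9755, 0.7995).
Back-substitute: x_3 = 0.7995/2.4453 = 0.3269.
x_2 = (0.9755 − 1.8265·0.3269)/5.0714 = 0.0746.
x_1 = (1.9868 − 3.0464·0.0746 + 2.3842·0.3269)/7.5498 = 0.3363.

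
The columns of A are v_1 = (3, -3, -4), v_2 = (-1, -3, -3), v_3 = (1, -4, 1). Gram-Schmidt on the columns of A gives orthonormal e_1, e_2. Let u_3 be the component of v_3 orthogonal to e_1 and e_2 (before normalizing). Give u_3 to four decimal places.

u_3 = (0.6242, -2.7050, 2.4969)

e_1 = v_1/‖v_1‖ = (3, -3, -4)/5.8310 = (0.5145, -0.5145, -0.6860).
r_{12} = e_1·v_2 = 3.0870.
u_2 = v_2 − 3.0870·e_1 = (-2.5882, -1.4118, -0.8824).
‖u_2‖ = 3.0774, so e_2 = (-0.8410, -0.4587, -0.2867).
r_{13} = e_1·v_3 = 1.8865; r_{23} = e_2·v_3 = 0.7072.
u_3 = v_3 − 1.8865·e_1 − 0.7072·e_2 = (0.6242, -2.7050, 2.4969).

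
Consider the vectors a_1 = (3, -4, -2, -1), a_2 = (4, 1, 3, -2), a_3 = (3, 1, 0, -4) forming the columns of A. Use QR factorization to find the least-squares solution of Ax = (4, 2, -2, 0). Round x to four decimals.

x = (0.1277, 0.0851, 0.4255)

a_1 = (3, -4, -2, -1); ‖a_1‖ = 5.4772, so q_1 = (0.5477, -0.7303, -0.3651, -0.1826).
q_1·a_2 = 0.5477·4 + (-0.7303)·1 + (-0.3651)·3 + (-0.1826)·(-2) = 0.7303.
u_2 = a_2 − 0.7303·q_1 = (3.6000, 1.5333, 3.2667, -1.8667).
‖u_2‖ = 5.4283, so q_2 = (0.6632, 0.2825, 0.6018, -0.3439).
q_1·a_3 = 0.5477·3 + (-0.7303)·1 + (-0.3651)·0 + (-0.1826)·(-4) = 1.6432; q_2·a_3 = 0.6632·3 + 0.2825·1 + 0.6018·0 + (-0.3439)·(-4) = 3.6475.
u_3 = a_3 − 1.6432·q_1 − 3.6475·q_2 = (-0.3190, 1.1697, -1.5950, -2.4457).
‖u_3‖ = 3.1616, so q_3 = (-0.1009, 0.3700, -0.5045, -0.7736).
Qᵀb = (1.4606, 2.0141, 1.3453).
Back-substitute: x_3 = 1.3453/3.1616 = 0.4255.
x_2 = (2.0141 − 3.6475·0.4255)/5.4283 = 0.0851.
x_1 = (1.4606 − 0.7303·0.0851 − 1.6432·0.4255)/5.4772 = 0.1277.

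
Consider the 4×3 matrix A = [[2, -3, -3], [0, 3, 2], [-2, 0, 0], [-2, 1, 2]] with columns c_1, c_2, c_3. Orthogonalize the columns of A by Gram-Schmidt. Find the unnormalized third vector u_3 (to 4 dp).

q_1 = c_1/‖c_1‖ = (2, 0, -2, -2)/3.4641 = (0.5774, 0.0000, -0.5774, -0.5774).
r_{12} = q_1·c_2 = -2.3094.
u_2 = c_2 + 2.3094·q_1 = (-1.6667, 3.0000, -1.3333, -0.3333).
‖u_2‖ = 3.6968, so q_2 = (-0.4508, 0.8115, -0.3607, -0.0902).
r_{13} = q_1·c_3 = -2.8868; r_{23} = q_2·c_3 = 2.7952.
u_3 = c_3 + 2.8868·q_1 − 2.7952·q_2 = (-0.0732, -0.2683, -0.6585, 0.5854).

u_3 = (-0.0732, -0.2683, -0.6585, 0.5854)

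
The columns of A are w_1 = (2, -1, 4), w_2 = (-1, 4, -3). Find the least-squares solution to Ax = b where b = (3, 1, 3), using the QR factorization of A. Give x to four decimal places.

x = (1.3423, 0.6216)

w_1 = (2, -1, 4); ‖w_1‖ = 4.5826, so e_1 = (0.4364, -0.2182, 0.8729).
e_1·w_2 = 0.4364·(-1) + (-0.2182)·4 + 0.8729·(-3) = -3.9279.
u_2 = w_2 + 3.9279·e_1 = (0.7143, 3.1429, 0.4286).
‖u_2‖ = 3.2514, so e_2 = (0.2197, 0.9666, 0.1318).
Qᵀb = (3.7097, 2.0211).
Back-substitute: x_2 = 2.0211/3.2514 = 0.6216.
x_1 = (3.7097 + 3.9279·0.6216)/4.5826 = 1.3423.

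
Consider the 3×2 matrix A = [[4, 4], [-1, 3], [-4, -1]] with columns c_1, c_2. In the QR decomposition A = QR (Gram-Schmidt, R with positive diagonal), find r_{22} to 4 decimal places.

r_{22} = 4.1524

c_1 = (4, -1, -4); ‖c_1‖ = 5.7446, so e_1 = (0.6963, -0.1741, -0.6963).
e_1·c_2 = 0.6963·4 + (-0.1741)·3 + (-0.6963)·(-1) = 2.9593.
u_2 = c_2 − 2.9593·e_1 = (1.9394, 3.5152, 1.0606).
r_{22} = ‖u_2‖ = 4.1524.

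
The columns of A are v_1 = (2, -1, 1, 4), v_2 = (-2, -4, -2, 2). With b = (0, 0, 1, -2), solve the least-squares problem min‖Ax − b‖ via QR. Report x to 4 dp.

v_1 = (2, -1, 1, 4); ‖v_1‖ = 4.6904, so e_1 = (0.4264, -0.2132, 0.2132, 0.8528).
e_1·v_2 = 0.4264·(-2) + (-0.2132)·(-4) + 0.2132·(-2) + 0.8528·2 = 1.2792.
u_2 = v_2 − 1.2792·e_1 = (-2.5455, -3.7273, -2.2727, 0.9091).
‖u_2‖ = 5.1346, so e_2 = (-0.4957, -0.7259, -0.4426, 0.1771).
Qᵀb = (-1.4924, -0.7967).
Back-substitute: x_2 = -0.7967/5.1346 = -0.1552.
x_1 = (-1.4924 − 1.2792·(-0.1552))/4.6904 = -0.2759.

x = (-0.2759, -0.1552)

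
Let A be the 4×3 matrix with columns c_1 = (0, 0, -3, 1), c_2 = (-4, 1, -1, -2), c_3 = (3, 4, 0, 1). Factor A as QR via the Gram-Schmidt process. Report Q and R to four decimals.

Q = [[0.0000, -0.8547, 0.2507], [0.0000, 0.2137, 0.9679], [-0.9487, -0.1496, -0.0050], [0.3162, -0.4487, -0.0149]], R = [[3.1623, 0.3162, 0.3162], [0.0000, 4.6797, -2.1582], [0.0000, 0.0000, 4.6089]]

c_1 = (0, 0, -3, 1); ‖c_1‖ = 3.1623, so q_1 = (0.0000, 0.0000, -0.9487, 0.3162).
q_1·c_2 = 0.0000·(-4) + 0.0000·1 + (-0.9487)·(-1) + 0.3162·(-2) = 0.3162.
u_2 = c_2 − 0.3162·q_1 = (-4.0000, 1.0000, -0.7000, -2.1000).
‖u_2‖ = 4.6797, so q_2 = (-0.8547, 0.2137, -0.1496, -0.4487).
q_1·c_3 = 0.0000·3 + 0.0000·4 + (-0.9487)·0 + 0.3162·1 = 0.3162; q_2·c_3 = (-0.8547)·3 + 0.2137·4 + (-0.1496)·0 + (-0.4487)·1 = -2.1582.
u_3 = c_3 − 0.3162·q_1 + 2.1582·q_2 = (1.1553, 4.4612, -0.0228, -0.0685).
‖u_3‖ = 4.6089, so q_3 = (0.2507, 0.9679, -0.0050, -0.0149).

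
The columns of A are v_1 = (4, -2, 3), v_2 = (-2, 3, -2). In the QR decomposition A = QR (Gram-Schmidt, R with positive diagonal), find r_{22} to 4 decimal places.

q_1 = v_1/‖v_1‖ = (4, -2, 3)/5.3852 = (0.7428, -0.3714, 0.5571).
r_{12} = q_1·v_2 = -3.7139.
u_2 = v_2 + 3.7139·q_1 = (0.7586, 1.6207, 0.0690).
r_{22} = ‖u_2‖ = 1.7908.

r_{22} = 1.7908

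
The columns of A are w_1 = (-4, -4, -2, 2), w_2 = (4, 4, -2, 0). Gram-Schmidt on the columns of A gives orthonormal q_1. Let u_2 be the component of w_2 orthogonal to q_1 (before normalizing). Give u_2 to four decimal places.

u_2 = (1.2000, 1.2000, -3.4000, 1.4000)

w_1 = (-4, -4, -2, 2); ‖w_1‖ = 6.3246, so q_1 = (-0.6325, -0.6325, -0.3162, 0.3162).
q_1·w_2 = (-0.6325)·4 + (-0.6325)·4 + (-0.3162)·(-2) + 0.3162·0 = -4.4272.
u_2 = w_2 + 4.4272·q_1 = (1.2000, 1.2000, -3.4000, 1.4000).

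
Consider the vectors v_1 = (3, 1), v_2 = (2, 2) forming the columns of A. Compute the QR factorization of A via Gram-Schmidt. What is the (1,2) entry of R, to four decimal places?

v_1 = (3, 1); ‖v_1‖ = 3.1623, so e_1 = (0.9487, 0.3162).
r_{12} = e_1·v_2 = 2.5298.

r_{12} = 2.5298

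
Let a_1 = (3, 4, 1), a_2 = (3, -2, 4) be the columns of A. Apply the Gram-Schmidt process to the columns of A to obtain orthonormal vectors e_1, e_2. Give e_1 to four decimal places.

a_1 = (3, 4, 1); ‖a_1‖ = 5.0990, so e_1 = (0.5883, 0.7845, 0.1961).

e_1 = (0.5883, 0.7845, 0.1961)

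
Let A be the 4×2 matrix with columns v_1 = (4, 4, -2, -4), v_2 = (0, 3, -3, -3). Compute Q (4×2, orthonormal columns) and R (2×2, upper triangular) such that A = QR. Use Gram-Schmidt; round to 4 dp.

Q = [[0.5547, -0.7412], [0.5547, 0.2224], [-0.2774, -0.5930], [-0.5547, -0.2224]], R = [[7.2111, 4.1603], [0.0000, 3.1132]]

q_1 = v_1/‖v_1‖ = (4, 4, -2, -4)/7.2111 = (0.5547, 0.5547, -0.2774, -0.5547).
r_{12} = q_1·v_2 = 4.1603.
u_2 = v_2 − 4.1603·q_1 = (-2.3077, 0.6923, -1.8462, -0.6923).
‖u_2‖ = 3.1132, so q_2 = (-0.7412, 0.2224, -0.5930, -0.2224).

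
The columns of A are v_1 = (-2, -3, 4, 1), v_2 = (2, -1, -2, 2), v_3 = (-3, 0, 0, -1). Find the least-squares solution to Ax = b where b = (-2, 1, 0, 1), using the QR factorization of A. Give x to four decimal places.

q_1 = v_1/‖v_1‖ = (-2, -3, 4, 1)/5.4772 = (-0.3651, -0.5477, 0.7303, 0.1826).
r_{12} = q_1·v_2 = -1.2780.
u_2 = v_2 + 1.2780·q_1 = (1.5333, -1.7000, -1.0667, 2.2333).
‖u_2‖ = 3.3714, so q_2 = (0.4548, -0.5042, -0.3164, 0.6624).
r_{13} = q_1·v_3 = 0.9129; r_{23} = q_2·v_3 = -2.0268.
u_3 = v_3 − 0.9129·q_1 + 2.0268·q_2 = (-1.7449, -0.5220, -1.3079, 0.1760).
‖u_3‖ = 2.2491, so q_3 = (-0.7758, -0.2321, -0.5815, 0.0782).
Qᵀb = (0.3651, -0.7514, 1.3977).
Back-substitute: x_3 = 1.3977/2.2491 = 0.6214.
x_2 = (-0.7514 + 2.0268·0.6214)/3.3714 = 0.1507.
x_1 = (0.3651 + 1.2780·0.1507 − 0.9129·0.6214)/5.4772 = -0.0017.

x = (-0.0017, 0.1507, 0.6214)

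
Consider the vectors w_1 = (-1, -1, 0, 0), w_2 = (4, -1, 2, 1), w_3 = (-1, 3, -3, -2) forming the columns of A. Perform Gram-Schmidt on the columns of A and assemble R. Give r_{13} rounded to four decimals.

w_1 = (-1, -1, 0, 0); ‖w_1‖ = 1.4142, so e_1 = (-0.7071, -0.7071, 0.0000, 0.0000).
r_{13} = e_1·w_3 = -1.4142.

r_{13} = -1.4142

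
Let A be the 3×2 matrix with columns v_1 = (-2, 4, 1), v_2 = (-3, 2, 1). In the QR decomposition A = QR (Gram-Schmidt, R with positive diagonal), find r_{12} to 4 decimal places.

r_{12} = 3.2733

v_1 = (-2, 4, 1); ‖v_1‖ = 4.5826, so e_1 = (-0.4364, 0.8729, 0.2182).
r_{12} = e_1·v_2 = 3.2733.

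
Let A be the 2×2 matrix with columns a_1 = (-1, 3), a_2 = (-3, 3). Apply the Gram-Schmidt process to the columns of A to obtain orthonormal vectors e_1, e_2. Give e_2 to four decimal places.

e_2 = (-0.9487, -0.3162)

a_1 = (-1, 3); ‖a_1‖ = 3.1623, so e_1 = (-0.3162, 0.9487).
e_1·a_2 = (-0.3162)·(-3) + 0.9487·3 = 3.7947.
u_2 = a_2 − 3.7947·e_1 = (-1.8000, -0.6000).
‖u_2‖ = 1.8974, so e_2 = (-0.9487, -0.3162).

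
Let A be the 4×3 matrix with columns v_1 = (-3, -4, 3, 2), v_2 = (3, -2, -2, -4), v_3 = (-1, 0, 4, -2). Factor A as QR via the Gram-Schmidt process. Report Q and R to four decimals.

e_1 = v_1/‖v_1‖ = (-3, -4, 3, 2)/6.1644 = (-0.4867, -0.6489, 0.4867, 0.3244).
r_{12} = e_1·v_2 = -2.4333.
u_2 = v_2 + 2.4333·e_1 = (1.8158, -3.5789, -0.8158, -3.2105).
‖u_2‖ = 5.2037, so e_2 = (0.3489, -0.6878, -0.1568, -0.6170).
r_{13} = e_1·v_3 = 1.7844; r_{23} = e_2·v_3 = 0.2579.
u_3 = v_3 − 1.7844·e_1 − 0.2579·e_2 = (-0.2216, 1.3353, 3.1720, -2.4198).
‖u_3‖ = 4.2130, so e_3 = (-0.0526, 0.3169, 0.7529, -0.5744).

Q = [[-0.4867, 0.3489, -0.0526], [-0.6489, -0.6878, 0.3169], [0.4867, -0.1568, 0.7529], [0.3244, -0.6170, -0.5744]], R = [[6.1644, -2.4333, 1.7844], [0.0000, 5.2037, 0.2579], [0.0000, 0.0000, 4.2130]]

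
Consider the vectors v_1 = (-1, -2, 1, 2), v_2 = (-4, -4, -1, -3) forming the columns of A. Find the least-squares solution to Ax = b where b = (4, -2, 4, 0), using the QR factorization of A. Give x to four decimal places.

e_1 = v_1/‖v_1‖ = (-1, -2, 1, 2)/3.1623 = (-0.3162, -0.6325, 0.3162, 0.6325).
r_{12} = e_1·v_2 = 1.5811.
u_2 = v_2 − 1.5811·e_1 = (-3.5000, -3.0000, -1.5000, -4.0000).
‖u_2‖ = 6.2849, so e_2 = (-0.5569, -0.4773, -0.2387, -0.6364).
Qᵀb = (1.2649, -2.2276).
Back-substitute: x_2 = -2.2276/6.2849 = -0.3544.
x_1 = (1.2649 − 1.5811·(-0.3544))/3.1623 = 0.5772.

x = (0.5772, -0.3544)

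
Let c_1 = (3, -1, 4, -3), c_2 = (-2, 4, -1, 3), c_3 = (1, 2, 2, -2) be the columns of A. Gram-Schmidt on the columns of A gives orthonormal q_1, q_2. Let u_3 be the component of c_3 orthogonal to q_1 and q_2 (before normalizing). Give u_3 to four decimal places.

c_1 = (3, -1, 4, -3); ‖c_1‖ = 5.9161, so q_1 = (0.5071, -0.1690, 0.6761, -0.5071).
q_1·c_2 = 0.5071·(-2) + (-0.1690)·4 + 0.6761·(-1) + (-0.5071)·3 = -3.8877.
u_2 = c_2 + 3.8877·q_1 = (-0.0286, 3.3429, 1.6286, 1.0286).
‖u_2‖ = 3.8582, so q_2 = (-0.0074, 0.8664, 0.4221, 0.2666).
q_1·c_3 = 0.5071·1 + (-0.1690)·2 + 0.6761·2 + (-0.5071)·(-2) = 2.5355; q_2·c_3 = (-0.0074)·1 + 0.8664·2 + 0.4221·2 + 0.2666·(-2) = 2.0365.
u_3 = c_3 − 2.5355·q_1 − 2.0365·q_2 = (-0.2706, 0.6641, -0.5739, -1.2572).

u_3 = (-0.2706, 0.6641, -0.5739, -1.2572)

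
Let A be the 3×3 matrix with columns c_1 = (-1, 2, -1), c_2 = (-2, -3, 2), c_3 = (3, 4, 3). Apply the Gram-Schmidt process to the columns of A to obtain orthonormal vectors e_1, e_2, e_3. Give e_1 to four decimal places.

e_1 = c_1/‖c_1‖ = (-1, 2, -1)/2.4495 = (-0.4082, 0.8165, -0.4082).

e_1 = (-0.4082, 0.8165, -0.4082)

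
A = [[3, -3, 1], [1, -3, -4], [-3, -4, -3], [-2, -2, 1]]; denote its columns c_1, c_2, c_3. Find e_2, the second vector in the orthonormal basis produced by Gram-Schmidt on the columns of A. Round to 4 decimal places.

e_2 = (-0.5766, -0.5197, -0.5695, -0.2705)

c_1 = (3, 1, -3, -2); ‖c_1‖ = 4.7958, so e_1 = (0.6255, 0.2085, -0.6255, -0.4170).
e_1·c_2 = 0.6255·(-3) + 0.2085·(-3) + (-0.6255)·(-4) + (-0.4170)·(-2) = 0.8341.
u_2 = c_2 − 0.8341·e_1 = (-3.5217, -3.1739, -3.4783, -1.6522).
‖u_2‖ = 6.1077, so e_2 = (-0.5766, -0.5197, -0.5695, -0.2705).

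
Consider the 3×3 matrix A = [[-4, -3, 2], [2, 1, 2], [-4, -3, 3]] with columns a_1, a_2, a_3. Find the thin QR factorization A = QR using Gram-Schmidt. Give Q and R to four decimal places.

q_1 = a_1/‖a_1‖ = (-4, 2, -4)/6.0000 = (-0.6667, 0.3333, -0.6667).
r_{12} = q_1·a_2 = 4.3333.
u_2 = a_2 − 4.3333·q_1 = (-0.1111, -0.4444, -0.1111).
‖u_2‖ = 0.4714, so q_2 = (-0.2357, -0.9428, -0.2357).
r_{13} = q_1·a_3 = -2.6667; r_{23} = q_2·a_3 = -3.0641.
u_3 = a_3 + 2.6667·q_1 + 3.0641·q_2 = (-0.5000, 0.0000, 0.5000).
‖u_3‖ = 0.7071, so q_3 = (-0.7071, 0.0000, 0.7071).

Q = [[-0.6667, -0.2357, -0.7071], [0.3333, -0.9428, 0.0000], [-0.6667, -0.2357, 0.7071]], R = [[6.0000, 4.3333, -2.6667], [0.0000, 0.4714, -3.0641], [0.0000, 0.0000, 0.7071]]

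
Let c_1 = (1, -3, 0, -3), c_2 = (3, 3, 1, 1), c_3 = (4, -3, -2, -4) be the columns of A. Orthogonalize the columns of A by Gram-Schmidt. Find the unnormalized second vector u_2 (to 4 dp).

e_1 = c_1/‖c_1‖ = (1, -3, 0, -3)/4.3589 = (0.2294, -0.6882, 0.0000, -0.6882).
r_{12} = e_1·c_2 = -2.0647.
u_2 = c_2 + 2.0647·e_1 = (3.4737, 1.5789, 1.0000, -0.4211).

u_2 = (3.4737, 1.5789, 1.0000, -0.4211)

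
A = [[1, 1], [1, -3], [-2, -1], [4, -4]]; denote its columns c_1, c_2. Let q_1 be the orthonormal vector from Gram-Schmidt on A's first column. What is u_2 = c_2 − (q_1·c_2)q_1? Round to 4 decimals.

u_2 = (1.7273, -2.2727, -2.4545, -1.0909)

c_1 = (1, 1, -2, 4); ‖c_1‖ = 4.6904, so q_1 = (0.2132, 0.2132, -0.4264, 0.8528).
q_1·c_2 = 0.2132·1 + 0.2132·(-3) + (-0.4264)·(-1) + 0.8528·(-4) = -3.4112.
u_2 = c_2 + 3.4112·q_1 = (1.7273, -2.2727, -2.4545, -1.0909).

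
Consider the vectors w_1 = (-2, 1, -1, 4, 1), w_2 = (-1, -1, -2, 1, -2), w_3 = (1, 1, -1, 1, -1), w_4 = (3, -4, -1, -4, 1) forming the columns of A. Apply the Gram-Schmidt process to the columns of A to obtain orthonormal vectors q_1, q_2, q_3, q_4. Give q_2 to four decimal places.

w_1 = (-2, 1, -1, 4, 1); ‖w_1‖ = 4.7958, so q_1 = (-0.4170, 0.2085, -0.2085, 0.8341, 0.2085).
q_1·w_2 = (-0.4170)·(-1) + 0.2085·(-1) + (-0.2085)·(-2) + 0.8341·1 + 0.2085·(-2) = 1.0426.
u_2 = w_2 − 1.0426·q_1 = (-0.5652, -1.2174, -1.7826, 0.1304, -2.2174).
‖u_2‖ = 3.1485, so q_2 = (-0.1795, -0.3867, -0.5662, 0.0414, -0.7043).

q_2 = (-0.1795, -0.3867, -0.5662, 0.0414, -0.7043)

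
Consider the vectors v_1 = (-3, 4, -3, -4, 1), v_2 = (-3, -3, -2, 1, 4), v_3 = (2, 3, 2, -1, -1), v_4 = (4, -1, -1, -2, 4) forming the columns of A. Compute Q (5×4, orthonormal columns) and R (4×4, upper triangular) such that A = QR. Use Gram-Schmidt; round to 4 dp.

v_1 = (-3, 4, -3, -4, 1); ‖v_1‖ = 7.1414, so e_1 = (-0.4201, 0.5601, -0.4201, -0.5601, 0.1400).
e_1·v_2 = (-0.4201)·(-3) + 0.5601·(-3) + (-0.4201)·(-2) + (-0.5601)·1 + 0.1400·4 = 0.4201.
u_2 = v_2 − 0.4201·e_1 = (-2.8235, -3.2353, -1.8235, 1.2353, 3.9412).
‖u_2‖ = 6.2309, so e_2 = (-0.4532, -0.5192, -0.2927, 0.1983, 0.6325).
e_1·v_3 = (-0.4201)·2 + 0.5601·3 + (-0.4201)·2 + (-0.5601)·(-1) + 0.1400·(-1) = 0.4201; e_2·v_3 = (-0.4532)·2 + (-0.5192)·3 + (-0.2927)·2 + 0.1983·(-1) + 0.6325·(-1) = -3.8801.
u_3 = v_3 − 0.4201·e_1 + 3.8801·e_2 = (0.4182, 0.7500, 1.0409, 0.0045, 1.3955).
‖u_3‖ = 1.9412, so e_3 = (0.2154, 0.3864, 0.5362, 0.0023, 0.7189).
e_1·v_4 = (-0.4201)·4 + 0.5601·(-1) + (-0.4201)·(-1) + (-0.5601)·(-2) + 0.1400·4 = -0.1400; e_2·v_4 = (-0.4532)·4 + (-0.5192)·(-1) + (-0.2927)·(-1) + 0.1983·(-2) + 0.6325·4 = 1.1329; e_3·v_4 = 0.2154·4 + 0.3864·(-1) + 0.5362·(-1) + 0.0023·(-2) + 0.7189·4 = 2.8099.
u_4 = v_4 + 0.1400·e_1 − 1.1329·e_2 − 2.8099·e_3 = (3.8492, -1.4190, -2.2340, -2.3096, 1.2831).
‖u_4‖ = 5.3667, so e_4 = (0.7172, -0.2644, -0.4163, -0.4304, 0.2391).

Q = [[-0.4201, -0.4532, 0.2154, 0.7172], [0.5601, -0.5192, 0.3864, -0.2644], [-0.4201, -0.2927, 0.5362, -0.4163], [-0.5601, 0.1983, 0.0023, -0.4304], [0.1400, 0.6325, 0.7189, 0.2391]], R = [[7.1414, 0.4201, 0.4201, -0.1400], [0.0000, 6.2309, -3.8801, 1.1329], [0.0000, 0.0000, 1.9412, 2.8099], [0.0000, 0.0000, 0.0000, 5.3667]]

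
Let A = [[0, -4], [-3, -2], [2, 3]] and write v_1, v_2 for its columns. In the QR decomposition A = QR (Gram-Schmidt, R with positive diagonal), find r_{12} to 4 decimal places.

e_1 = v_1/‖v_1‖ = (0, -3, 2)/3.6056 = (0.0000, -0.8321, 0.5547).
r_{12} = e_1·v_2 = 3.3282.

r_{12} = 3.3282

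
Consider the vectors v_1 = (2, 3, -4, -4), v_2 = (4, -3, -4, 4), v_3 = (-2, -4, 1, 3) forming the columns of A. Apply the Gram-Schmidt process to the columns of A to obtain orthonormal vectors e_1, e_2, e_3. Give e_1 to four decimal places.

e_1 = (0.2981, 0.4472, -0.5963, -0.5963)

v_1 = (2, 3, -4, -4); ‖v_1‖ = 6.7082, so e_1 = (0.2981, 0.4472, -0.5963, -0.5963).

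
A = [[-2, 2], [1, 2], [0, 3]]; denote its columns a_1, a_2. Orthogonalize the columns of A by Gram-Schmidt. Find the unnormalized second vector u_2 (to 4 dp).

q_1 = a_1/‖a_1‖ = (-2, 1, 0)/2.2361 = (-0.8944, 0.4472, 0.0000).
r_{12} = q_1·a_2 = -0.8944.
u_2 = a_2 + 0.8944·q_1 = (1.2000, 2.4000, 3.0000).

u_2 = (1.2000, 2.4000, 3.0000)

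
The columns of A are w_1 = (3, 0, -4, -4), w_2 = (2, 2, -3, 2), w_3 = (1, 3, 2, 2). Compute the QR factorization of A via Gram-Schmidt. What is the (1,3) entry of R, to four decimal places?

w_1 = (3, 0, -4, -4); ‖w_1‖ = 6.4031, so q_1 = (0.4685, 0.0000, -0.6247, -0.6247).
r_{13} = q_1·w_3 = -2.0303.

r_{13} = -2.0303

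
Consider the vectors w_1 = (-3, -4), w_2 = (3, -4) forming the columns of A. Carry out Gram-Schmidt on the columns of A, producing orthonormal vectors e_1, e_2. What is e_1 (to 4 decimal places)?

w_1 = (-3, -4); ‖w_1‖ = 5.0000, so e_1 = (-0.6000, -0.8000).

e_1 = (-0.6000, -0.8000)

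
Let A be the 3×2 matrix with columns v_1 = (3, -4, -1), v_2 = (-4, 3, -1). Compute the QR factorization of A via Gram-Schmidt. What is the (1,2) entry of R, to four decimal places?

r_{12} = -4.5107

v_1 = (3, -4, -1); ‖v_1‖ = 5.0990, so e_1 = (0.5883, -0.7845, -0.1961).
r_{12} = e_1·v_2 = -4.5107.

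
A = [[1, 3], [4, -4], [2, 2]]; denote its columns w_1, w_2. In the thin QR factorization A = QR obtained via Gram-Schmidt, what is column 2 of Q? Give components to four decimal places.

e_1 = w_1/‖w_1‖ = (1, 4, 2)/4.5826 = (0.2182, 0.8729, 0.4364).
r_{12} = e_1·w_2 = -1.9640.
u_2 = w_2 + 1.9640·e_1 = (3.4286, -2.2857, 2.8571).
‖u_2‖ = 5.0143, so e_2 = (0.6838, -0.4558, 0.5698).

e_2 = (0.6838, -0.4558, 0.5698)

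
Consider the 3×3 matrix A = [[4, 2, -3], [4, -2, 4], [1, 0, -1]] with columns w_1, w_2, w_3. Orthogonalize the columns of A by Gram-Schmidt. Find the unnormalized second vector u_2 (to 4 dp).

u_2 = (2.0000, -2.0000, 0.0000)

e_1 = w_1/‖w_1‖ = (4, 4, 1)/5.7446 = (0.6963, 0.6963, 0.1741).
r_{12} = e_1·w_2 = 0.0000.
u_2 = w_2 + 0.0000·e_1 = (2.0000, -2.0000, 0.0000).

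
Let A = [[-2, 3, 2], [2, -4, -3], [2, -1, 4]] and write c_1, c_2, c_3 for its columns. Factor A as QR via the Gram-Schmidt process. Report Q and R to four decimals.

Q = [[-0.5774, 0.1543, 0.8018], [0.5774, -0.6172, 0.5345], [0.5774, 0.7715, 0.2673]], R = [[3.4641, -4.6188, -0.5774], [0.0000, 2.1602, 5.2463], [0.0000, 0.0000, 1.0690]]

c_1 = (-2, 2, 2); ‖c_1‖ = 3.4641, so e_1 = (-0.5774, 0.5774, 0.5774).
e_1·c_2 = (-0.5774)·3 + 0.5774·(-4) + 0.5774·(-1) = -4.6188.
u_2 = c_2 + 4.6188·e_1 = (0.3333, -1.3333, 1.6667).
‖u_2‖ = 2.1602, so e_2 = (0.1543, -0.6172, 0.7715).
e_1·c_3 = (-0.5774)·2 + 0.5774·(-3) + 0.5774·4 = -0.5774; e_2·c_3 = 0.1543·2 + (-0.6172)·(-3) + 0.7715·4 = 5.2463.
u_3 = c_3 + 0.5774·e_1 − 5.2463·e_2 = (0.8571, 0.5714, 0.2857).
‖u_3‖ = 1.0690, so e_3 = (0.8018, 0.5345, 0.2673).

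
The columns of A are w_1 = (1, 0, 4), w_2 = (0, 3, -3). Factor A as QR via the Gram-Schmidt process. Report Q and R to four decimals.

w_1 = (1, 0, 4); ‖w_1‖ = 4.1231, so e_1 = (0.2425, 0.0000, 0.9701).
e_1·w_2 = 0.2425·0 + 0.0000·3 + 0.9701·(-3) = -2.9104.
u_2 = w_2 + 2.9104·e_1 = (0.7059, 3.0000, -0.1765).
‖u_2‖ = 3.0870, so e_2 = (0.2287, 0.9718, -0.0572).

Q = [[0.2425, 0.2287], [0.0000, 0.9718], [0.9701, -0.0572]], R = [[4.1231, -2.9104], [0.0000, 3.0870]]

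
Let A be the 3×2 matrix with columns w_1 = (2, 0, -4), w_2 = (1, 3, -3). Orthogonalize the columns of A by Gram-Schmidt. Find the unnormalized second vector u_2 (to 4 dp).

w_1 = (2, 0, -4); ‖w_1‖ = 4.4721, so q_1 = (0.4472, 0.0000, -0.8944).
q_1·w_2 = 0.4472·1 + 0.0000·3 + (-0.8944)·(-3) = 3.1305.
u_2 = w_2 − 3.1305·q_1 = (-0.4000, 3.0000, -0.2000).

u_2 = (-0.4000, 3.0000, -0.2000)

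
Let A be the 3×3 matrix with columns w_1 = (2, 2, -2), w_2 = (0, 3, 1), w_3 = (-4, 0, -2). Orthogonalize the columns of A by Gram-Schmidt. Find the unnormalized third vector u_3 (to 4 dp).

w_1 = (2, 2, -2); ‖w_1‖ = 3.4641, so e_1 = (0.5774, 0.5774, -0.5774).
e_1·w_2 = 0.5774·0 + 0.5774·3 + (-0.5774)·1 = 1.1547.
u_2 = w_2 − 1.1547·e_1 = (-0.6667, 2.3333, 1.6667).
‖u_2‖ = 2.9439, so e_2 = (-0.2265, 0.7926, 0.5661).
e_1·w_3 = 0.5774·(-4) + 0.5774·0 + (-0.5774)·(-2) = -1.1547; e_2·w_3 = (-0.2265)·(-4) + 0.7926·0 + 0.5661·(-2) = -0.2265.
u_3 = w_3 + 1.1547·e_1 + 0.2265·e_2 = (-3.3846, 0.8462, -2.5385).

u_3 = (-3.3846, 0.8462, -2.5385)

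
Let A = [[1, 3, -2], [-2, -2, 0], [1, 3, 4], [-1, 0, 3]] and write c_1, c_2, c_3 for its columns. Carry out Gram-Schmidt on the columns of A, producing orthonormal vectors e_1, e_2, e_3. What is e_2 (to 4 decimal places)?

c_1 = (1, -2, 1, -1); ‖c_1‖ = 2.6458, so e_1 = (0.3780, -0.7559, 0.3780, -0.3780).
e_1·c_2 = 0.3780·3 + (-0.7559)·(-2) + 0.3780·3 + (-0.3780)·0 = 3.7796.
u_2 = c_2 − 3.7796·e_1 = (1.5714, 0.8571, 1.5714, 1.4286).
‖u_2‖ = 2.7775, so e_2 = (0.5658, 0.3086, 0.5658, 0.5143).

e_2 = (0.5658, 0.3086, 0.5658, 0.5143)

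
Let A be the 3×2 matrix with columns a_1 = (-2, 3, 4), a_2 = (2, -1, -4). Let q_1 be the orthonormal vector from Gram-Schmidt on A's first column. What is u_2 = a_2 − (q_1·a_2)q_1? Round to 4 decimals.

u_2 = (0.4138, 1.3793, -0.8276)

a_1 = (-2, 3, 4); ‖a_1‖ = 5.3852, so q_1 = (-0.3714, 0.5571, 0.7428).
q_1·a_2 = (-0.3714)·2 + 0.5571·(-1) + 0.7428·(-4) = -4.2710.
u_2 = a_2 + 4.2710·q_1 = (0.4138, 1.3793, -0.8276).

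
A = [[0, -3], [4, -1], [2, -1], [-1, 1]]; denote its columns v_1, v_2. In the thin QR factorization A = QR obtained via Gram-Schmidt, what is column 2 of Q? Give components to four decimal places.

e_1 = v_1/‖v_1‖ = (0, 4, 2, -1)/4.5826 = (0.0000, 0.8729, 0.4364, -0.2182).
r_{12} = e_1·v_2 = -1.5275.
u_2 = v_2 + 1.5275·e_1 = (-3.0000, 0.3333, -0.3333, 0.6667).
‖u_2‖ = 3.1091, so e_2 = (-0.9649, 0.1072, -0.1072, 0.2144).

e_2 = (-0.9649, 0.1072, -0.1072, 0.2144)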